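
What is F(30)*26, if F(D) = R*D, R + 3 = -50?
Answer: -41340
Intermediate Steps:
R = -53 (R = -3 - 50 = -53)
F(D) = -53*D
F(30)*26 = -53*30*26 = -1590*26 = -41340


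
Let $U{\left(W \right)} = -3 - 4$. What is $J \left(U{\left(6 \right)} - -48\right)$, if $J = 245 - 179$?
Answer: $2706$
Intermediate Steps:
$U{\left(W \right)} = -7$
$J = 66$ ($J = 245 - 179 = 66$)
$J \left(U{\left(6 \right)} - -48\right) = 66 \left(-7 - -48\right) = 66 \left(-7 + 48\right) = 66 \cdot 41 = 2706$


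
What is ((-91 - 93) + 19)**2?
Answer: 27225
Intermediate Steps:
((-91 - 93) + 19)**2 = (-184 + 19)**2 = (-165)**2 = 27225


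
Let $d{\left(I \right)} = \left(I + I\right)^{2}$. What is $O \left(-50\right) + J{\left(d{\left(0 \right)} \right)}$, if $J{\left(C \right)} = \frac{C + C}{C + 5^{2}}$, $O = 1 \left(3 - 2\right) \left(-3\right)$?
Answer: $150$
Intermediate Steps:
$d{\left(I \right)} = 4 I^{2}$ ($d{\left(I \right)} = \left(2 I\right)^{2} = 4 I^{2}$)
$O = -3$ ($O = 1 \cdot 1 \left(-3\right) = 1 \left(-3\right) = -3$)
$J{\left(C \right)} = \frac{2 C}{25 + C}$ ($J{\left(C \right)} = \frac{2 C}{C + 25} = \frac{2 C}{25 + C}$)
$O \left(-50\right) + J{\left(d{\left(0 \right)} \right)} = \left(-3\right) \left(-50\right) + \frac{2 \cdot 4 \cdot 0^{2}}{25 + 4 \cdot 0^{2}} = 150 + \frac{2 \cdot 4 \cdot 0}{25 + 4 \cdot 0} = 150 + 2 \cdot 0 \frac{1}{25 + 0} = 150 + 2 \cdot 0 \cdot \frac{1}{25} = 150 + 0 = 150$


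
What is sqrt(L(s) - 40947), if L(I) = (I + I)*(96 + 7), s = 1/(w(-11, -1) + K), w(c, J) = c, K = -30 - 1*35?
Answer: I*sqrt(59131382)/38 ≈ 202.36*I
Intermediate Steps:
K = -65 (K = -30 - 35 = -65)
s = -1/76 (s = 1/(-11 - 65) = 1/(-76) = -1/76 ≈ -0.013158)
L(I) = 206*I (L(I) = (2*I)*103 = 206*I)
sqrt(L(s) - 40947) = sqrt(206*(-1/76) - 40947) = sqrt(-103/38 - 40947) = sqrt(-1556089/38) = I*sqrt(59131382)/38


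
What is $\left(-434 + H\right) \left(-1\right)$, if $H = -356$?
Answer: $790$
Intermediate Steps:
$\left(-434 + H\right) \left(-1\right) = \left(-434 - 356\right) \left(-1\right) = \left(-790\right) \left(-1\right) = 790$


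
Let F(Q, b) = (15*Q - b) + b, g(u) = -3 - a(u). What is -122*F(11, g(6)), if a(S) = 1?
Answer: -20130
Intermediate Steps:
g(u) = -4 (g(u) = -3 - 1*1 = -3 - 1 = -4)
F(Q, b) = 15*Q (F(Q, b) = (-b + 15*Q) + b = 15*Q)
-122*F(11, g(6)) = -1830*11 = -122*165 = -20130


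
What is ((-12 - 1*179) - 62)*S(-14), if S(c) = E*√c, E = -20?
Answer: 5060*I*√14 ≈ 18933.0*I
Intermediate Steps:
S(c) = -20*√c
((-12 - 1*179) - 62)*S(-14) = ((-12 - 1*179) - 62)*(-20*I*√14) = ((-12 - 179) - 62)*(-20*I*√14) = (-191 - 62)*(-20*I*√14) = -(-5060)*I*√14 = 5060*I*√14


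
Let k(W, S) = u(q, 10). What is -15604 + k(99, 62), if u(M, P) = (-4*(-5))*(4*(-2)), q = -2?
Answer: -15764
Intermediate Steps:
u(M, P) = -160 (u(M, P) = 20*(-8) = -160)
k(W, S) = -160
-15604 + k(99, 62) = -15604 - 160 = -15764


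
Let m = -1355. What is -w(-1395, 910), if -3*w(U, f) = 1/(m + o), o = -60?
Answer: -1/4245 ≈ -0.00023557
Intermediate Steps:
w(U, f) = 1/4245 (w(U, f) = -1/(3*(-1355 - 60)) = -⅓/(-1415) = -⅓*(-1/1415) = 1/4245)
-w(-1395, 910) = -1*1/4245 = -1/4245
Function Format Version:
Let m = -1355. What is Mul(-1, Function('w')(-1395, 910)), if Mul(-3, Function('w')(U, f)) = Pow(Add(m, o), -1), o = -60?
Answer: Rational(-1, 4245) ≈ -0.00023557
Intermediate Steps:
Function('w')(U, f) = Rational(1, 4245) (Function('w')(U, f) = Mul(Rational(-1, 3), Pow(Add(-1355, -60), -1)) = Mul(Rational(-1, 3), Pow(-1415, -1)) = Mul(Rational(-1, 3), Rational(-1, 1415)) = Rational(1, 4245))
Mul(-1, Function('w')(-1395, 910)) = Mul(-1, Rational(1, 4245)) = Rational(-1, 4245)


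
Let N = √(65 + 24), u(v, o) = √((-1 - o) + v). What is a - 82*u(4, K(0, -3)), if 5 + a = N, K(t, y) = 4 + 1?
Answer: -5 + √89 - 82*I*√2 ≈ 4.434 - 115.97*I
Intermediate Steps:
K(t, y) = 5
u(v, o) = √(-1 + v - o)
N = √89 ≈ 9.4340
a = -5 + √89 ≈ 4.4340
a - 82*u(4, K(0, -3)) = (-5 + √89) - 82*√(-1 + 4 - 1*5) = (-5 + √89) - 82*√(-1 + 4 - 5) = (-5 + √89) - 82*I*√2 = -5 + √89 - 82*I*√2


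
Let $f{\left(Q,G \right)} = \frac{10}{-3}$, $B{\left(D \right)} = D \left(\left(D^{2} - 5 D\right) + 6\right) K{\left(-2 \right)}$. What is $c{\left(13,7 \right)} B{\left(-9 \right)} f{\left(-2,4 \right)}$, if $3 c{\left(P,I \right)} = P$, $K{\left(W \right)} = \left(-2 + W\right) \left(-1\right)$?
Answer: $68640$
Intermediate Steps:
$K{\left(W \right)} = 2 - W$
$c{\left(P,I \right)} = \frac{P}{3}$
$B{\left(D \right)} = 4 D \left(6 + D^{2} - 5 D\right)$ ($B{\left(D \right)} = D \left(\left(D^{2} - 5 D\right) + 6\right) \left(2 - -2\right) = D \left(6 + D^{2} - 5 D\right) \left(2 + 2\right) = D \left(6 + D^{2} - 5 D\right) 4 = 4 D \left(6 + D^{2} - 5 D\right)$)
$f{\left(Q,G \right)} = - \frac{10}{3}$ ($f{\left(Q,G \right)} = 10 \left(- \frac{1}{3}\right) = - \frac{10}{3}$)
$c{\left(13,7 \right)} B{\left(-9 \right)} f{\left(-2,4 \right)} = \frac{1}{3} \cdot 13 \cdot 4 \left(-9\right) \left(6 + \left(-9\right)^{2} - -45\right) \left(- \frac{10}{3}\right) = \frac{13 \cdot 4 \left(-9\right) \left(6 + 81 + 45\right)}{3} \left(- \frac{10}{3}\right) = \frac{13 \cdot 4 \left(-9\right) 132}{3} \left(- \frac{10}{3}\right) = \frac{13}{3} \left(-4752\right) \left(- \frac{10}{3}\right) = \left(-20592\right) \left(- \frac{10}{3}\right) = 68640$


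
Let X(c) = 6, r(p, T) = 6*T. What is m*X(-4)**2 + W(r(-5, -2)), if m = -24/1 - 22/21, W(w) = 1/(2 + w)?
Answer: -63127/70 ≈ -901.81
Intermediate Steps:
m = -526/21 (m = -24*1 - 22*1/21 = -24 - 22/21 = -526/21 ≈ -25.048)
m*X(-4)**2 + W(r(-5, -2)) = -526/21*6**2 + 1/(2 + 6*(-2)) = -526/21*36 + 1/(2 - 12) = -6312/7 + 1/(-10) = -6312/7 - 1/10 = -63127/70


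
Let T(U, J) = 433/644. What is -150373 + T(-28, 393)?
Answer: -96839779/644 ≈ -1.5037e+5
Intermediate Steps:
T(U, J) = 433/644 (T(U, J) = 433*(1/644) = 433/644)
-150373 + T(-28, 393) = -150373 + 433/644 = -96839779/644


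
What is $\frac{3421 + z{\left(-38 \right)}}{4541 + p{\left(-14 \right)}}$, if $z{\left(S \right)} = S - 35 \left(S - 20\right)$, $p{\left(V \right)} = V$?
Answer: $\frac{5413}{4527} \approx 1.1957$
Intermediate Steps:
$z{\left(S \right)} = 700 - 34 S$ ($z{\left(S \right)} = S - 35 \left(-20 + S\right) = S - \left(-700 + 35 S\right) = 700 - 34 S$)
$\frac{3421 + z{\left(-38 \right)}}{4541 + p{\left(-14 \right)}} = \frac{3421 + \left(700 - -1292\right)}{4541 - 14} = \frac{3421 + \left(700 + 1292\right)}{4527} = \left(3421 + 1992\right) \frac{1}{4527} = 5413 \cdot \frac{1}{4527} = \frac{5413}{4527}$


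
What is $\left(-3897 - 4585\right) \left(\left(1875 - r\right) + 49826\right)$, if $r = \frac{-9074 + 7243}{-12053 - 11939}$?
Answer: $- \frac{5260572707201}{11996} \approx -4.3853 \cdot 10^{8}$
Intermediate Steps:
$r = \frac{1831}{23992}$ ($r = - \frac{1831}{-23992} = \left(-1831\right) \left(- \frac{1}{23992}\right) = \frac{1831}{23992} \approx 0.076317$)
$\left(-3897 - 4585\right) \left(\left(1875 - r\right) + 49826\right) = \left(-3897 - 4585\right) \left(\left(1875 - \frac{1831}{23992}\right) + 49826\right) = - 8482 \left(\left(1875 - \frac{1831}{23992}\right) + 49826\right) = - 8482 \left(\frac{44983169}{23992} + 49826\right) = \left(-8482\right) \frac{1240408561}{23992} = - \frac{5260572707201}{11996}$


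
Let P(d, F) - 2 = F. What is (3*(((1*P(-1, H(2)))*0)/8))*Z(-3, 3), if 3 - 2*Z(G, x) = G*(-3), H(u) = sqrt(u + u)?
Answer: 0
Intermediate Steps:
H(u) = sqrt(2)*sqrt(u) (H(u) = sqrt(2*u) = sqrt(2)*sqrt(u))
P(d, F) = 2 + F
Z(G, x) = 3/2 + 3*G/2 (Z(G, x) = 3/2 - G*(-3)/2 = 3/2 - (-3)*G/2 = 3/2 + 3*G/2)
(3*(((1*P(-1, H(2)))*0)/8))*Z(-3, 3) = (3*(((1*(2 + sqrt(2)*sqrt(2)))*0)/8))*(3/2 + (3/2)*(-3)) = (3*(((1*(2 + 2))*0)*(1/8)))*(3/2 - 9/2) = (3*(((1*4)*0)*(1/8)))*(-3) = (3*((4*0)*(1/8)))*(-3) = (3*(0*(1/8)))*(-3) = (3*0)*(-3) = 0*(-3) = 0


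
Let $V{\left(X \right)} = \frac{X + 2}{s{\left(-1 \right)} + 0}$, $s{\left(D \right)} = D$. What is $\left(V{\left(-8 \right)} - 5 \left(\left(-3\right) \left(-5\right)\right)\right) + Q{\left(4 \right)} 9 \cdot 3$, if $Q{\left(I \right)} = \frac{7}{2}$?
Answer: $\frac{51}{2} \approx 25.5$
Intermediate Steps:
$V{\left(X \right)} = -2 - X$ ($V{\left(X \right)} = \frac{X + 2}{-1 + 0} = \frac{2 + X}{-1} = \left(2 + X\right) \left(-1\right) = -2 - X$)
$Q{\left(I \right)} = \frac{7}{2}$ ($Q{\left(I \right)} = 7 \cdot \frac{1}{2} = \frac{7}{2}$)
$\left(V{\left(-8 \right)} - 5 \left(\left(-3\right) \left(-5\right)\right)\right) + Q{\left(4 \right)} 9 \cdot 3 = \left(\left(-2 - -8\right) - 5 \left(\left(-3\right) \left(-5\right)\right)\right) + \frac{7 \cdot 9 \cdot 3}{2} = \left(\left(-2 + 8\right) - 75\right) + \frac{7}{2} \cdot 27 = \left(6 - 75\right) + \frac{189}{2} = -69 + \frac{189}{2} = \frac{51}{2}$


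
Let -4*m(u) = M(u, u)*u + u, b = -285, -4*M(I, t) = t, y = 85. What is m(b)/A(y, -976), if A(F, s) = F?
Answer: 969/16 ≈ 60.563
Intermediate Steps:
M(I, t) = -t/4
m(u) = -u/4 + u**2/16 (m(u) = -((-u/4)*u + u)/4 = -(-u**2/4 + u)/4 = -(u - u**2/4)/4 = -u/4 + u**2/16)
m(b)/A(y, -976) = ((1/16)*(-285)*(-4 - 285))/85 = ((1/16)*(-285)*(-289))*(1/85) = (82365/16)*(1/85) = 969/16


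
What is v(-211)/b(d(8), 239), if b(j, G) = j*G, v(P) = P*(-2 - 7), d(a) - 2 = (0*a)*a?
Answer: 1899/478 ≈ 3.9728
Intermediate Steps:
d(a) = 2 (d(a) = 2 + (0*a)*a = 2 + 0*a = 2 + 0 = 2)
v(P) = -9*P (v(P) = P*(-9) = -9*P)
b(j, G) = G*j
v(-211)/b(d(8), 239) = (-9*(-211))/((239*2)) = 1899/478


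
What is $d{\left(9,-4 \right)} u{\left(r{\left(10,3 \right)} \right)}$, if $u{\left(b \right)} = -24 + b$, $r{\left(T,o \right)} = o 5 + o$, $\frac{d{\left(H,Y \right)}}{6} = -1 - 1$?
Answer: $72$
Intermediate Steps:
$d{\left(H,Y \right)} = -12$ ($d{\left(H,Y \right)} = 6 \left(-1 - 1\right) = 6 \left(-2\right) = -12$)
$r{\left(T,o \right)} = 6 o$ ($r{\left(T,o \right)} = 5 o + o = 6 o$)
$d{\left(9,-4 \right)} u{\left(r{\left(10,3 \right)} \right)} = - 12 \left(-24 + 6 \cdot 3\right) = - 12 \left(-24 + 18\right) = \left(-12\right) \left(-6\right) = 72$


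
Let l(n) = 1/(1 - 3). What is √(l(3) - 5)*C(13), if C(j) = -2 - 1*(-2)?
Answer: 0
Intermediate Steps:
l(n) = -½ (l(n) = 1/(-2) = -½)
C(j) = 0 (C(j) = -2 + 2 = 0)
√(l(3) - 5)*C(13) = √(-½ - 5)*0 = √(-11/2)*0 = (I*√22/2)*0 = 0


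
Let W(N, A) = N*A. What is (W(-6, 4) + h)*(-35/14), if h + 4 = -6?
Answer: 85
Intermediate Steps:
h = -10 (h = -4 - 6 = -10)
W(N, A) = A*N
(W(-6, 4) + h)*(-35/14) = (4*(-6) - 10)*(-35/14) = (-24 - 10)*(-35*1/14) = -34*(-5/2) = 85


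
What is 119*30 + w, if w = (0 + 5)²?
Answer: 3595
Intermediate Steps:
w = 25 (w = 5² = 25)
119*30 + w = 119*30 + 25 = 3570 + 25 = 3595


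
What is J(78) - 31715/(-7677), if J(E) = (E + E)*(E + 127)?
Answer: 245542175/7677 ≈ 31984.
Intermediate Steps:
J(E) = 2*E*(127 + E) (J(E) = (2*E)*(127 + E) = 2*E*(127 + E))
J(78) - 31715/(-7677) = 2*78*(127 + 78) - 31715/(-7677) = 2*78*205 - 31715*(-1)/7677 = 31980 - 1*(-31715/7677) = 31980 + 31715/7677 = 245542175/7677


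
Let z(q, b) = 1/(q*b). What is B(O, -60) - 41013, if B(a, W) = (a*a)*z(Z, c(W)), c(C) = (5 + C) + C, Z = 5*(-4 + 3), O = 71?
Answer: -23577434/575 ≈ -41004.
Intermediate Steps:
Z = -5 (Z = 5*(-1) = -5)
c(C) = 5 + 2*C
z(q, b) = 1/(b*q)
B(a, W) = -a²/(5*(5 + 2*W)) (B(a, W) = (a*a)*(1/((5 + 2*W)*(-5))) = a²*(-⅕/(5 + 2*W)) = a²*(-1/(5*(5 + 2*W))) = -a²/(5*(5 + 2*W)))
B(O, -60) - 41013 = -1*71²/(25 + 10*(-60)) - 41013 = -1*5041/(25 - 600) - 41013 = -1*5041/(-575) - 41013 = -1*5041*(-1/575) - 41013 = 5041/575 - 41013 = -23577434/575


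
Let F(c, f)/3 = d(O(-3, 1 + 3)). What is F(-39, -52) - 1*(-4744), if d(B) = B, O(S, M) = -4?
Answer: 4732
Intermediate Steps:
F(c, f) = -12 (F(c, f) = 3*(-4) = -12)
F(-39, -52) - 1*(-4744) = -12 - 1*(-4744) = -12 + 4744 = 4732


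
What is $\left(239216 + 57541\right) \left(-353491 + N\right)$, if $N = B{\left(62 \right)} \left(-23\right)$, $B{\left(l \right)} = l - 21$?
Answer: $-105180770538$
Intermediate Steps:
$B{\left(l \right)} = -21 + l$ ($B{\left(l \right)} = l - 21 = -21 + l$)
$N = -943$ ($N = \left(-21 + 62\right) \left(-23\right) = 41 \left(-23\right) = -943$)
$\left(239216 + 57541\right) \left(-353491 + N\right) = \left(239216 + 57541\right) \left(-353491 - 943\right) = 296757 \left(-354434\right) = -105180770538$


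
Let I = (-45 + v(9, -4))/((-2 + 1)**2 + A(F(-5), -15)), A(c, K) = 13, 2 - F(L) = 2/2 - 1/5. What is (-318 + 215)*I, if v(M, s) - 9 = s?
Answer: 2060/7 ≈ 294.29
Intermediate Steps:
F(L) = 6/5 (F(L) = 2 - (2/2 - 1/5) = 2 - (2*(1/2) - 1*1/5) = 2 - (1 - 1/5) = 2 - 1*4/5 = 2 - 4/5 = 6/5)
v(M, s) = 9 + s
I = -20/7 (I = (-45 + (9 - 4))/((-2 + 1)**2 + 13) = (-45 + 5)/((-1)**2 + 13) = -40/(1 + 13) = -40/14 = -40*1/14 = -20/7 ≈ -2.8571)
(-318 + 215)*I = (-318 + 215)*(-20/7) = -103*(-20/7) = 2060/7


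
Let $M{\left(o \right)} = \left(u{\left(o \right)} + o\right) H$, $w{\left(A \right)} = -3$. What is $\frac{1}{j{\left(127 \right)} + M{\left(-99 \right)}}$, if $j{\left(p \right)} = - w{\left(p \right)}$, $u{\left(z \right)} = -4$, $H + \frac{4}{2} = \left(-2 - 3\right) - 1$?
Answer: $\frac{1}{827} \approx 0.0012092$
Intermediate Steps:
$H = -8$ ($H = -2 - 6 = -8$)
$j{\left(p \right)} = 3$ ($j{\left(p \right)} = \left(-1\right) \left(-3\right) = 3$)
$M{\left(o \right)} = 32 - 8 o$ ($M{\left(o \right)} = \left(-4 + o\right) \left(-8\right) = 32 - 8 o$)
$\frac{1}{j{\left(127 \right)} + M{\left(-99 \right)}} = \frac{1}{3 + \left(32 - -792\right)} = \frac{1}{3 + \left(32 + 792\right)} = \frac{1}{3 + 824} = \frac{1}{827}$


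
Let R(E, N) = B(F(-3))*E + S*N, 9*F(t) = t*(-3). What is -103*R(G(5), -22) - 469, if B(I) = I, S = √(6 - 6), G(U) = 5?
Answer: -984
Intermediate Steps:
F(t) = -t/3 (F(t) = (t*(-3))/9 = (-3*t)/9 = -t/3)
S = 0 (S = √0 = 0)
R(E, N) = E (R(E, N) = (-⅓*(-3))*E + 0*N = 1*E + 0 = E + 0 = E)
-103*R(G(5), -22) - 469 = -103*5 - 469 = -515 - 469 = -984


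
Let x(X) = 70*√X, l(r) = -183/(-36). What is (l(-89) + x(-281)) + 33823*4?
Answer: 1623565/12 + 70*I*√281 ≈ 1.353e+5 + 1173.4*I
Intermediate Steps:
l(r) = 61/12 (l(r) = -183*(-1/36) = 61/12)
(l(-89) + x(-281)) + 33823*4 = (61/12 + 70*√(-281)) + 33823*4 = (61/12 + 70*(I*√281)) + 135292 = (61/12 + 70*I*√281) + 135292 = 1623565/12 + 70*I*√281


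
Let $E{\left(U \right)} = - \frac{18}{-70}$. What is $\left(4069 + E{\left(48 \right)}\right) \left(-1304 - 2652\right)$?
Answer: $- \frac{563429344}{35} \approx -1.6098 \cdot 10^{7}$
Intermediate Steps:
$E{\left(U \right)} = \frac{9}{35}$ ($E{\left(U \right)} = \left(-18\right) \left(- \frac{1}{70}\right) = \frac{9}{35}$)
$\left(4069 + E{\left(48 \right)}\right) \left(-1304 - 2652\right) = \left(4069 + \frac{9}{35}\right) \left(-1304 - 2652\right) = \frac{142424}{35} \left(-3956\right) = - \frac{563429344}{35}$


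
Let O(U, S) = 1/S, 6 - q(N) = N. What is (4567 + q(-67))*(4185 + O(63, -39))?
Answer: 757312960/39 ≈ 1.9418e+7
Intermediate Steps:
q(N) = 6 - N
(4567 + q(-67))*(4185 + O(63, -39)) = (4567 + (6 - 1*(-67)))*(4185 + 1/(-39)) = (4567 + (6 + 67))*(4185 - 1/39) = (4567 + 73)*(163214/39) = 4640*(163214/39) = 757312960/39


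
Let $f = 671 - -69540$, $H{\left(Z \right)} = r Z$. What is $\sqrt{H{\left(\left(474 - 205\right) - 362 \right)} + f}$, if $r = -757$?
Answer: $2 \sqrt{35153} \approx 374.98$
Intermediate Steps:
$H{\left(Z \right)} = - 757 Z$
$f = 70211$ ($f = 671 + 69540 = 70211$)
$\sqrt{H{\left(\left(474 - 205\right) - 362 \right)} + f} = \sqrt{- 757 \left(\left(474 - 205\right) - 362\right) + 70211} = \sqrt{- 757 \left(269 - 362\right) + 70211} = \sqrt{\left(-757\right) \left(-93\right) + 70211} = \sqrt{70401 + 70211} = \sqrt{140612} = 2 \sqrt{35153}$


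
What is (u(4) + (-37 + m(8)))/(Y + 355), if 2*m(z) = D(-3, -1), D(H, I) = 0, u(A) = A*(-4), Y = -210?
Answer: -53/145 ≈ -0.36552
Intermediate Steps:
u(A) = -4*A
m(z) = 0 (m(z) = (1/2)*0 = 0)
(u(4) + (-37 + m(8)))/(Y + 355) = (-4*4 + (-37 + 0))/(-210 + 355) = (-16 - 37)/145 = -53*1/145 = -53/145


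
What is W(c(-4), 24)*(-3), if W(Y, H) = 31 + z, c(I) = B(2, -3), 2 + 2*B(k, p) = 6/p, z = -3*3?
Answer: -66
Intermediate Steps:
z = -9
B(k, p) = -1 + 3/p (B(k, p) = -1 + (6/p)/2 = -1 + 3/p)
c(I) = -2 (c(I) = (3 - 1*(-3))/(-3) = -(3 + 3)/3 = -⅓*6 = -2)
W(Y, H) = 22 (W(Y, H) = 31 - 9 = 22)
W(c(-4), 24)*(-3) = 22*(-3) = -66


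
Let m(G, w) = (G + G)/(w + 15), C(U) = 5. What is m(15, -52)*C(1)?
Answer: -150/37 ≈ -4.0541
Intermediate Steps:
m(G, w) = 2*G/(15 + w) (m(G, w) = (2*G)/(15 + w) = 2*G/(15 + w))
m(15, -52)*C(1) = (2*15/(15 - 52))*5 = (2*15/(-37))*5 = (2*15*(-1/37))*5 = -30/37*5 = -150/37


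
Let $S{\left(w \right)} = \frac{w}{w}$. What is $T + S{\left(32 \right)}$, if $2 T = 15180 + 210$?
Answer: $7696$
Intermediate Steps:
$S{\left(w \right)} = 1$
$T = 7695$ ($T = \frac{15180 + 210}{2} = \frac{1}{2} \cdot 15390 = 7695$)
$T + S{\left(32 \right)} = 7695 + 1 = 7696$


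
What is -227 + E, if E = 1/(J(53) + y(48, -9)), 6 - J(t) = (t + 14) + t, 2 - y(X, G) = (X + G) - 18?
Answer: -30192/133 ≈ -227.01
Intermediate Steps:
y(X, G) = 20 - G - X (y(X, G) = 2 - ((X + G) - 18) = 2 - ((G + X) - 18) = 2 - (-18 + G + X) = 2 + (18 - G - X) = 20 - G - X)
J(t) = -8 - 2*t (J(t) = 6 - ((t + 14) + t) = 6 - ((14 + t) + t) = 6 - (14 + 2*t) = 6 + (-14 - 2*t) = -8 - 2*t)
E = -1/133 (E = 1/((-8 - 2*53) + (20 - 1*(-9) - 1*48)) = 1/((-8 - 106) + (20 + 9 - 48)) = 1/(-114 - 19) = 1/(-133) = -1/133 ≈ -0.0075188)
-227 + E = -227 - 1/133 = -30192/133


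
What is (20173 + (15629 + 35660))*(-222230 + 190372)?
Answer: -2276636396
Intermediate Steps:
(20173 + (15629 + 35660))*(-222230 + 190372) = (20173 + 51289)*(-31858) = 71462*(-31858) = -2276636396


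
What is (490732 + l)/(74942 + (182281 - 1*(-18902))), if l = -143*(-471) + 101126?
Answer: 659211/276125 ≈ 2.3874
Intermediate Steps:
l = 168479 (l = 67353 + 101126 = 168479)
(490732 + l)/(74942 + (182281 - 1*(-18902))) = (490732 + 168479)/(74942 + (182281 - 1*(-18902))) = 659211/(74942 + (182281 + 18902)) = 659211/(74942 + 201183) = 659211/276125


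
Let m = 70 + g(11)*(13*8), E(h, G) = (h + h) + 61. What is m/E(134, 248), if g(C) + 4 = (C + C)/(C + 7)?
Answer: -1970/2961 ≈ -0.66532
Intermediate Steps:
E(h, G) = 61 + 2*h (E(h, G) = 2*h + 61 = 61 + 2*h)
g(C) = -4 + 2*C/(7 + C) (g(C) = -4 + (C + C)/(C + 7) = -4 + (2*C)/(7 + C) = -4 + 2*C/(7 + C))
m = -1970/9 (m = 70 + (2*(-14 - 1*11)/(7 + 11))*(13*8) = 70 + (2*(-14 - 11)/18)*104 = 70 + (2*(1/18)*(-25))*104 = 70 - 25/9*104 = 70 - 2600/9 = -1970/9 ≈ -218.89)
m/E(134, 248) = -1970/(9*(61 + 2*134)) = -1970/(9*(61 + 268)) = -1970/9/329 = -1970/9*1/329 = -1970/2961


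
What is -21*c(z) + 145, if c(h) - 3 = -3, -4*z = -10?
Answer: 145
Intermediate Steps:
z = 5/2 (z = -¼*(-10) = 5/2 ≈ 2.5000)
c(h) = 0 (c(h) = 3 - 3 = 0)
-21*c(z) + 145 = -21*0 + 145 = 0 + 145 = 145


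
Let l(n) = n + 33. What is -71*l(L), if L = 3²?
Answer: -2982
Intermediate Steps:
L = 9
l(n) = 33 + n
-71*l(L) = -71*(33 + 9) = -71*42 = -2982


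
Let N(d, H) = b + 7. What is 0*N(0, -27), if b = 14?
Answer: 0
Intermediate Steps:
N(d, H) = 21 (N(d, H) = 14 + 7 = 21)
0*N(0, -27) = 0*21 = 0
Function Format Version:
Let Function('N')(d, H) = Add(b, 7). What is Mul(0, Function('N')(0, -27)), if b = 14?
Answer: 0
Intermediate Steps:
Function('N')(d, H) = 21 (Function('N')(d, H) = Add(14, 7) = 21)
Mul(0, Function('N')(0, -27)) = Mul(0, 21) = 0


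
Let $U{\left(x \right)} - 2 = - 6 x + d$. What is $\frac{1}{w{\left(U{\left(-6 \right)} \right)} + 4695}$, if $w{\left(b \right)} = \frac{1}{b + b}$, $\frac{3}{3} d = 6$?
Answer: $\frac{88}{413161} \approx 0.00021299$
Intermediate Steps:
$d = 6$
$U{\left(x \right)} = 8 - 6 x$ ($U{\left(x \right)} = 2 - \left(-6 + 6 x\right) = 8 - 6 x$)
$w{\left(b \right)} = \frac{1}{2 b}$
$\frac{1}{w{\left(U{\left(-6 \right)} \right)} + 4695} = \frac{1}{\frac{1}{2 \left(8 - -36\right)} + 4695} = \frac{1}{\frac{1}{2 \left(8 + 36\right)} + 4695} = \frac{1}{\frac{1}{2 \cdot 44} + 4695} = \frac{1}{\frac{1}{2} \cdot \frac{1}{44} + 4695} = \frac{1}{\frac{1}{88} + 4695} = \frac{1}{\frac{413161}{88}} = \frac{88}{413161}$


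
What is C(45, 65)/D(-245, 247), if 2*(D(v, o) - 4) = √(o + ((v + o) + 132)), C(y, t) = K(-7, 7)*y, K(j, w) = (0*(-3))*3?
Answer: 0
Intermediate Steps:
K(j, w) = 0 (K(j, w) = 0*3 = 0)
C(y, t) = 0 (C(y, t) = 0*y = 0)
D(v, o) = 4 + √(132 + v + 2*o)/2 (D(v, o) = 4 + √(o + ((v + o) + 132))/2 = 4 + √(o + ((o + v) + 132))/2 = 4 + √(o + (132 + o + v))/2 = 4 + √(132 + v + 2*o)/2)
C(45, 65)/D(-245, 247) = 0/(4 + √(132 - 245 + 2*247)/2) = 0/(4 + √(132 - 245 + 494)/2) = 0/(4 + √381/2) = 0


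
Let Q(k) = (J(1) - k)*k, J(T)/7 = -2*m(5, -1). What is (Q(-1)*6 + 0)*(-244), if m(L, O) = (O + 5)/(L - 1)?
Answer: -19032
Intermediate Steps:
m(L, O) = (5 + O)/(-1 + L)
J(T) = -14 (J(T) = 7*(-2*(5 - 1)/(-1 + 5)) = 7*(-2*4/4) = 7*(-4/2) = 7*(-2*1) = 7*(-2) = -14)
Q(k) = k*(-14 - k) (Q(k) = (-14 - k)*k = k*(-14 - k))
(Q(-1)*6 + 0)*(-244) = (-1*(-1)*(14 - 1)*6 + 0)*(-244) = (-1*(-1)*13*6 + 0)*(-244) = (13*6 + 0)*(-244) = (78 + 0)*(-244) = 78*(-244) = -19032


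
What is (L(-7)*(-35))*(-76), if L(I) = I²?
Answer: 130340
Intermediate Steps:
(L(-7)*(-35))*(-76) = ((-7)²*(-35))*(-76) = (49*(-35))*(-76) = -1715*(-76) = 130340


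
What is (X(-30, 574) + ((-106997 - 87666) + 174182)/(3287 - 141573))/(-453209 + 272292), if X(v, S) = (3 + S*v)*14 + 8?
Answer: 33331054099/25018288262 ≈ 1.3323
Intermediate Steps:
X(v, S) = 50 + 14*S*v (X(v, S) = (42 + 14*S*v) + 8 = 50 + 14*S*v)
(X(-30, 574) + ((-106997 - 87666) + 174182)/(3287 - 141573))/(-453209 + 272292) = ((50 + 14*574*(-30)) + ((-106997 - 87666) + 174182)/(3287 - 141573))/(-453209 + 272292) = ((50 - 241080) + (-194663 + 174182)/(-138286))/(-180917) = (-241030 - 20481*(-1/138286))*(-1/180917) = (-241030 + 20481/138286)*(-1/180917) = -33331054099/138286*(-1/180917) = 33331054099/25018288262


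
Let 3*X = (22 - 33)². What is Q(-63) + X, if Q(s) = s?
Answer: -68/3 ≈ -22.667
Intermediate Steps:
X = 121/3 (X = (22 - 33)²/3 = (⅓)*(-11)² = (⅓)*121 = 121/3 ≈ 40.333)
Q(-63) + X = -63 + 121/3 = -68/3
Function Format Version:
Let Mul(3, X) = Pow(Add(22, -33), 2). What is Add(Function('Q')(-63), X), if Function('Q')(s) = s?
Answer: Rational(-68, 3) ≈ -22.667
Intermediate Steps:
X = Rational(121, 3) (X = Mul(Rational(1, 3), Pow(Add(22, -33), 2)) = Mul(Rational(1, 3), Pow(-11, 2)) = Mul(Rational(1, 3), 121) = Rational(121, 3) ≈ 40.333)
Add(Function('Q')(-63), X) = Add(-63, Rational(121, 3)) = Rational(-68, 3)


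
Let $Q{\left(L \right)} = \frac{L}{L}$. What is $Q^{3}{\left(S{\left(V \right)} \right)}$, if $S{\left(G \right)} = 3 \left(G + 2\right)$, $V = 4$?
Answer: $1$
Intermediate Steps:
$S{\left(G \right)} = 6 + 3 G$ ($S{\left(G \right)} = 3 \left(2 + G\right) = 6 + 3 G$)
$Q{\left(L \right)} = 1$
$Q^{3}{\left(S{\left(V \right)} \right)} = 1^{3} = 1$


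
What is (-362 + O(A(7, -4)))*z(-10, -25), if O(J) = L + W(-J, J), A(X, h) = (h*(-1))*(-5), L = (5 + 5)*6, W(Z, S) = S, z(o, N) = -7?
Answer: 2254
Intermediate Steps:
L = 60 (L = 10*6 = 60)
A(X, h) = 5*h (A(X, h) = -h*(-5) = 5*h)
O(J) = 60 + J
(-362 + O(A(7, -4)))*z(-10, -25) = (-362 + (60 + 5*(-4)))*(-7) = (-362 + (60 - 20))*(-7) = (-362 + 40)*(-7) = -322*(-7) = 2254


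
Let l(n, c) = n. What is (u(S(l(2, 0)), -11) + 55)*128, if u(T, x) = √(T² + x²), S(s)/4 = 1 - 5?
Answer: 7040 + 128*√377 ≈ 9525.3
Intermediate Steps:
S(s) = -16 (S(s) = 4*(1 - 5) = 4*(-4) = -16)
(u(S(l(2, 0)), -11) + 55)*128 = (√((-16)² + (-11)²) + 55)*128 = (√(256 + 121) + 55)*128 = (√377 + 55)*128 = (55 + √377)*128 = 7040 + 128*√377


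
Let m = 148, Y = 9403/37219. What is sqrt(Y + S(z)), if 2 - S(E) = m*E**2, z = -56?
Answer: I*sqrt(642932029932829)/37219 ≈ 681.27*I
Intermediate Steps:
Y = 9403/37219 (Y = 9403*(1/37219) = 9403/37219 ≈ 0.25264)
S(E) = 2 - 148*E**2
sqrt(Y + S(z)) = sqrt(9403/37219 + (2 - 148*(-56)**2)) = sqrt(9403/37219 + (2 - 148*3136)) = sqrt(9403/37219 + (2 - 464128)) = sqrt(9403/37219 - 464126) = sqrt(-17274296191/37219) = I*sqrt(642932029932829)/37219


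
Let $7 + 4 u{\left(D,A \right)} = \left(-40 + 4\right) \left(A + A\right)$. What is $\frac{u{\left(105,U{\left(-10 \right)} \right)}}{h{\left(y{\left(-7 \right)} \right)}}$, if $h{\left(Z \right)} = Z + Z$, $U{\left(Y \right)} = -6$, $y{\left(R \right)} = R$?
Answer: $- \frac{425}{56} \approx -7.5893$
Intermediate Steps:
$h{\left(Z \right)} = 2 Z$
$u{\left(D,A \right)} = - \frac{7}{4} - 18 A$ ($u{\left(D,A \right)} = - \frac{7}{4} + \frac{\left(-40 + 4\right) \left(A + A\right)}{4} = - \frac{7}{4} + \frac{\left(-36\right) 2 A}{4} = - \frac{7}{4} + \frac{\left(-72\right) A}{4} = - \frac{7}{4} - 18 A$)
$\frac{u{\left(105,U{\left(-10 \right)} \right)}}{h{\left(y{\left(-7 \right)} \right)}} = \frac{- \frac{7}{4} - -108}{2 \left(-7\right)} = \frac{- \frac{7}{4} + 108}{-14} = \frac{425}{4} \left(- \frac{1}{14}\right) = - \frac{425}{56}$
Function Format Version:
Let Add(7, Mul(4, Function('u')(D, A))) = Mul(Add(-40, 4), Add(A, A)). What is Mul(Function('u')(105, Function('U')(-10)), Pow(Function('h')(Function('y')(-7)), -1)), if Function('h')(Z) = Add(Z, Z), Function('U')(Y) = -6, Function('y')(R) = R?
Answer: Rational(-425, 56) ≈ -7.5893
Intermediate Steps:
Function('h')(Z) = Mul(2, Z)
Function('u')(D, A) = Add(Rational(-7, 4), Mul(-18, A)) (Function('u')(D, A) = Add(Rational(-7, 4), Mul(Rational(1, 4), Mul(Add(-40, 4), Add(A, A)))) = Add(Rational(-7, 4), Mul(Rational(1, 4), Mul(-36, Mul(2, A)))) = Add(Rational(-7, 4), Mul(Rational(1, 4), Mul(-72, A))) = Add(Rational(-7, 4), Mul(-18, A)))
Mul(Function('u')(105, Function('U')(-10)), Pow(Function('h')(Function('y')(-7)), -1)) = Mul(Add(Rational(-7, 4), Mul(-18, -6)), Pow(Mul(2, -7), -1)) = Mul(Add(Rational(-7, 4), 108), Pow(-14, -1)) = Mul(Rational(425, 4), Rational(-1, 14)) = Rational(-425, 56)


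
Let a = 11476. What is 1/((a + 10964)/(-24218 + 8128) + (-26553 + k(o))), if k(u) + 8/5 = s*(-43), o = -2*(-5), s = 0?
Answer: -8045/213642977 ≈ -3.7656e-5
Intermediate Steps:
o = 10
k(u) = -8/5 (k(u) = -8/5 + 0*(-43) = -8/5 + 0 = -8/5)
1/((a + 10964)/(-24218 + 8128) + (-26553 + k(o))) = 1/((11476 + 10964)/(-24218 + 8128) + (-26553 - 8/5)) = 1/(22440/(-16090) - 132773/5) = 1/(22440*(-1/16090) - 132773/5) = 1/(-2244/1609 - 132773/5) = 1/(-213642977/8045) = -8045/213642977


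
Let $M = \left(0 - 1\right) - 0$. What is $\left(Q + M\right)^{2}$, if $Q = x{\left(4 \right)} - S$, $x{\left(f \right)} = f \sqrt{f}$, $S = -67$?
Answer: $5476$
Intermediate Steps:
$x{\left(f \right)} = f^{\frac{3}{2}}$
$M = -1$ ($M = \left(0 - 1\right) + 0 = -1 + 0 = -1$)
$Q = 75$ ($Q = 4^{\frac{3}{2}} - -67 = 8 + 67 = 75$)
$\left(Q + M\right)^{2} = \left(75 - 1\right)^{2} = 74^{2} = 5476$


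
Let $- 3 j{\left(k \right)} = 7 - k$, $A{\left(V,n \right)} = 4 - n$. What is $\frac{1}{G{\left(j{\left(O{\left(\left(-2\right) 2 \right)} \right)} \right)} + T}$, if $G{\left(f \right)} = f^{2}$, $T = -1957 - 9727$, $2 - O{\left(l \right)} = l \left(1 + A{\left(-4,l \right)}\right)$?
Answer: $- \frac{9}{104195} \approx -8.6376 \cdot 10^{-5}$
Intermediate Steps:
$O{\left(l \right)} = 2 - l \left(5 - l\right)$ ($O{\left(l \right)} = 2 - l \left(1 - \left(-4 + l\right)\right) = 2 - l \left(5 - l\right)$)
$j{\left(k \right)} = - \frac{7}{3} + \frac{k}{3}$ ($j{\left(k \right)} = - \frac{7 - k}{3} = - \frac{7}{3} + \frac{k}{3}$)
$T = -11684$ ($T = -1957 - 9727 = -11684$)
$\frac{1}{G{\left(j{\left(O{\left(\left(-2\right) 2 \right)} \right)} \right)} + T} = \frac{1}{\left(- \frac{7}{3} + \frac{2 - \left(-2\right) 2 + \left(-2\right) 2 \left(-4 - 4\right)}{3}\right)^{2} - 11684} = \frac{1}{\left(- \frac{7}{3} + \frac{2 - -4 - 4 \left(-4 - 4\right)}{3}\right)^{2} - 11684} = \frac{1}{\left(- \frac{7}{3} + \frac{2 + 4 - -32}{3}\right)^{2} - 11684} = \frac{1}{\left(- \frac{7}{3} + \frac{2 + 4 + 32}{3}\right)^{2} - 11684} = \frac{1}{\left(- \frac{7}{3} + \frac{1}{3} \cdot 38\right)^{2} - 11684} = \frac{1}{\left(- \frac{7}{3} + \frac{38}{3}\right)^{2} - 11684} = \frac{1}{\left(\frac{31}{3}\right)^{2} - 11684} = \frac{1}{\frac{961}{9} - 11684} = \frac{1}{- \frac{104195}{9}} = - \frac{9}{104195}$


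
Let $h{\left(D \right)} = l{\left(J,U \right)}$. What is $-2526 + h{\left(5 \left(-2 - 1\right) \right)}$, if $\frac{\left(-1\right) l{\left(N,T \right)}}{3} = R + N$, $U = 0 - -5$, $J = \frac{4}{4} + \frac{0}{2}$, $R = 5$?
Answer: $-2544$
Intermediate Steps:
$J = 1$ ($J = 4 \cdot \frac{1}{4} + 0 \cdot \frac{1}{2} = 1 + 0 = 1$)
$U = 5$ ($U = 0 + 5 = 5$)
$l{\left(N,T \right)} = -15 - 3 N$ ($l{\left(N,T \right)} = - 3 \left(5 + N\right) = -15 - 3 N$)
$h{\left(D \right)} = -18$ ($h{\left(D \right)} = -15 - 3 = -18$)
$-2526 + h{\left(5 \left(-2 - 1\right) \right)} = -2526 - 18 = -2544$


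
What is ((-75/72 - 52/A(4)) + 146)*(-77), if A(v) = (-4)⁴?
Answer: -2140061/192 ≈ -11146.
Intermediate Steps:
A(v) = 256
((-75/72 - 52/A(4)) + 146)*(-77) = ((-75/72 - 52/256) + 146)*(-77) = ((-75*1/72 - 52*1/256) + 146)*(-77) = ((-25/24 - 13/64) + 146)*(-77) = (-239/192 + 146)*(-77) = (27793/192)*(-77) = -2140061/192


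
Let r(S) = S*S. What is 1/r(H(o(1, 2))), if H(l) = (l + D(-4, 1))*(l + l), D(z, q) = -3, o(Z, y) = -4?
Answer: 1/3136 ≈ 0.00031888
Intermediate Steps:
H(l) = 2*l*(-3 + l) (H(l) = (l - 3)*(l + l) = (-3 + l)*(2*l) = 2*l*(-3 + l))
r(S) = S²
1/r(H(o(1, 2))) = 1/((2*(-4)*(-3 - 4))²) = 1/((2*(-4)*(-7))²) = 1/(56²) = 1/3136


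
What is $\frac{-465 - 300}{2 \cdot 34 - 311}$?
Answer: $\frac{85}{27} \approx 3.1481$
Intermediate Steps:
$\frac{-465 - 300}{2 \cdot 34 - 311} = - \frac{765}{68 - 311} = - \frac{765}{-243} = \left(-765\right) \left(- \frac{1}{243}\right) = \frac{85}{27}$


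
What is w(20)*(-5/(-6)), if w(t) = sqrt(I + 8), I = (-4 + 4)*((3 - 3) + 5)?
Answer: 5*sqrt(2)/3 ≈ 2.3570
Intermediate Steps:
I = 0 (I = 0*(0 + 5) = 0*5 = 0)
w(t) = 2*sqrt(2) (w(t) = sqrt(0 + 8) = sqrt(8) = 2*sqrt(2))
w(20)*(-5/(-6)) = (2*sqrt(2))*(-5/(-6)) = (2*sqrt(2))*(-5*(-1/6)) = (2*sqrt(2))*(5/6) = 5*sqrt(2)/3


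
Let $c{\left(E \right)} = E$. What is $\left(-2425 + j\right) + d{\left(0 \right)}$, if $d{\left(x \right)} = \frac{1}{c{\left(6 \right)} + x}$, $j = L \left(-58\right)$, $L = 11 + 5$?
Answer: $- \frac{20117}{6} \approx -3352.8$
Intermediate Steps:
$L = 16$
$j = -928$ ($j = 16 \left(-58\right) = -928$)
$d{\left(x \right)} = \frac{1}{6 + x}$
$\left(-2425 + j\right) + d{\left(0 \right)} = \left(-2425 - 928\right) + \frac{1}{6 + 0} = -3353 + \frac{1}{6} = - \frac{20117}{6}$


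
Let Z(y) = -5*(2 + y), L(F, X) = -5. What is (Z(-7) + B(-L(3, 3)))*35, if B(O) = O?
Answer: 1050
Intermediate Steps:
Z(y) = -10 - 5*y
(Z(-7) + B(-L(3, 3)))*35 = ((-10 - 5*(-7)) - 1*(-5))*35 = ((-10 + 35) + 5)*35 = (25 + 5)*35 = 30*35 = 1050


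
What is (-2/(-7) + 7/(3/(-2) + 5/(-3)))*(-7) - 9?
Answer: 85/19 ≈ 4.4737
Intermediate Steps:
(-2/(-7) + 7/(3/(-2) + 5/(-3)))*(-7) - 9 = (-2*(-⅐) + 7/(3*(-½) + 5*(-⅓)))*(-7) - 9 = (2/7 + 7/(-3/2 - 5/3))*(-7) - 9 = (2/7 + 7/(-19/6))*(-7) - 9 = (2/7 + 7*(-6/19))*(-7) - 9 = (2/7 - 42/19)*(-7) - 9 = -256/133*(-7) - 9 = 256/19 - 9 = 85/19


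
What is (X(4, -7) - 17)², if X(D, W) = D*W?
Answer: 2025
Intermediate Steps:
(X(4, -7) - 17)² = (4*(-7) - 17)² = (-28 - 17)² = (-45)² = 2025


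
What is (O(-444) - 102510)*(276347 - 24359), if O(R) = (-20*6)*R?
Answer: -12405369240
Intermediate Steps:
O(R) = -120*R (O(R) = (-5*24)*R = -120*R)
(O(-444) - 102510)*(276347 - 24359) = (-120*(-444) - 102510)*(276347 - 24359) = (53280 - 102510)*251988 = -49230*251988 = -12405369240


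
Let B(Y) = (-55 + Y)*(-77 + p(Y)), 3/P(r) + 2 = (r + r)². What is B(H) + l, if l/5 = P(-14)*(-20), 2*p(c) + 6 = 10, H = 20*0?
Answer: 1612725/391 ≈ 4124.6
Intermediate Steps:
H = 0
p(c) = 2 (p(c) = -3 + (½)*10 = -3 + 5 = 2)
P(r) = 3/(-2 + 4*r²) (P(r) = 3/(-2 + (r + r)²) = 3/(-2 + (2*r)²) = 3/(-2 + 4*r²))
l = -150/391 (l = 5*((3/(2*(-1 + 2*(-14)²)))*(-20)) = 5*((3/(2*(-1 + 2*196)))*(-20)) = 5*((3/(2*(-1 + 392)))*(-20)) = 5*(((3/2)/391)*(-20)) = 5*(((3/2)*(1/391))*(-20)) = 5*((3/782)*(-20)) = 5*(-30/391) = -150/391 ≈ -0.38363)
B(Y) = 4125 - 75*Y (B(Y) = (-55 + Y)*(-77 + 2) = (-55 + Y)*(-75) = 4125 - 75*Y)
B(H) + l = (4125 - 75*0) - 150/391 = (4125 + 0) - 150/391 = 4125 - 150/391 = 1612725/391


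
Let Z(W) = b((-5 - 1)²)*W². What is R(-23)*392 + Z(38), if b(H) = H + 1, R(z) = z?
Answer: 44412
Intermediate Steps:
b(H) = 1 + H
Z(W) = 37*W² (Z(W) = (1 + (-5 - 1)²)*W² = (1 + (-6)²)*W² = (1 + 36)*W² = 37*W²)
R(-23)*392 + Z(38) = -23*392 + 37*38² = -9016 + 37*1444 = -9016 + 53428 = 44412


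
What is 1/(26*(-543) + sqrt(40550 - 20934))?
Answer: -7059/99649154 - sqrt(1226)/49824577 ≈ -7.1541e-5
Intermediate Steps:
1/(26*(-543) + sqrt(40550 - 20934)) = 1/(-14118 + sqrt(19616)) = 1/(-14118 + 4*sqrt(1226))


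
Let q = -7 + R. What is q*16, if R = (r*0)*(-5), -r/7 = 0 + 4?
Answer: -112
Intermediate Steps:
r = -28 (r = -7*(0 + 4) = -7*4 = -28)
R = 0 (R = -28*0*(-5) = 0*(-5) = 0)
q = -7 (q = -7 + 0 = -7)
q*16 = -7*16 = -112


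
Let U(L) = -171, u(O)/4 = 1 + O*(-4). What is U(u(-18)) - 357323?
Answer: -357494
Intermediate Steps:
u(O) = 4 - 16*O (u(O) = 4*(1 + O*(-4)) = 4*(1 - 4*O) = 4 - 16*O)
U(u(-18)) - 357323 = -171 - 357323 = -357494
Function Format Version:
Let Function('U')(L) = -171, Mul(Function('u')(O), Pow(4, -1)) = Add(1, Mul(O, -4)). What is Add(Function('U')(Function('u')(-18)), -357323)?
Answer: -357494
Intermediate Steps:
Function('u')(O) = Add(4, Mul(-16, O)) (Function('u')(O) = Mul(4, Add(1, Mul(O, -4))) = Mul(4, Add(1, Mul(-4, O))) = Add(4, Mul(-16, O)))
Add(Function('U')(Function('u')(-18)), -357323) = Add(-171, -357323) = -357494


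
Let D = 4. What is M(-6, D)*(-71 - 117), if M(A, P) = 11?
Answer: -2068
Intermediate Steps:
M(-6, D)*(-71 - 117) = 11*(-71 - 117) = 11*(-188) = -2068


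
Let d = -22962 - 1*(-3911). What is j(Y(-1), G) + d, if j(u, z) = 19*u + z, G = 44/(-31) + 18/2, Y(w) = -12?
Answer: -597414/31 ≈ -19271.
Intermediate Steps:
G = 235/31 (G = 44*(-1/31) + 18*(½) = -44/31 + 9 = 235/31 ≈ 7.5806)
j(u, z) = z + 19*u
d = -19051 (d = -22962 + 3911 = -19051)
j(Y(-1), G) + d = (235/31 + 19*(-12)) - 19051 = (235/31 - 228) - 19051 = -6833/31 - 19051 = -597414/31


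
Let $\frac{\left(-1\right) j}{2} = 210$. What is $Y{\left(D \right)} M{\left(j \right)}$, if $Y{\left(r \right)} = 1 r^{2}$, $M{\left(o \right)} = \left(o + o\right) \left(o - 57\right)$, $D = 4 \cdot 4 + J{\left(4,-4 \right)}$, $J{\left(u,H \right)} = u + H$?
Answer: $102574080$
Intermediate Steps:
$J{\left(u,H \right)} = H + u$
$j = -420$ ($j = \left(-2\right) 210 = -420$)
$D = 16$ ($D = 4 \cdot 4 + \left(-4 + 4\right) = 16 + 0 = 16$)
$M{\left(o \right)} = 2 o \left(-57 + o\right)$
$Y{\left(r \right)} = r^{2}$
$Y{\left(D \right)} M{\left(j \right)} = 16^{2} \cdot 2 \left(-420\right) \left(-57 - 420\right) = 256 \cdot 2 \left(-420\right) \left(-477\right) = 256 \cdot 400680 = 102574080$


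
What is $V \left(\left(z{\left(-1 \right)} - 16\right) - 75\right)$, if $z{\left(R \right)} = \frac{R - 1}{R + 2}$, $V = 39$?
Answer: $-3627$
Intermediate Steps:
$z{\left(R \right)} = \frac{-1 + R}{2 + R}$
$V \left(\left(z{\left(-1 \right)} - 16\right) - 75\right) = 39 \left(\left(\frac{-1 - 1}{2 - 1} - 16\right) - 75\right) = 39 \left(\left(1^{-1} \left(-2\right) - 16\right) - 75\right) = 39 \left(\left(1 \left(-2\right) - 16\right) - 75\right) = 39 \left(\left(-2 - 16\right) - 75\right) = 39 \left(-18 - 75\right) = 39 \left(-93\right) = -3627$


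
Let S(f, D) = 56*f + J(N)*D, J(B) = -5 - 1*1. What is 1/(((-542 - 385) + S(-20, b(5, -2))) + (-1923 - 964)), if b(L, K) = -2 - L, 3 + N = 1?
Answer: -1/4892 ≈ -0.00020442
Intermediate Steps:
N = -2 (N = -3 + 1 = -2)
J(B) = -6 (J(B) = -5 - 1 = -6)
S(f, D) = -6*D + 56*f (S(f, D) = 56*f - 6*D = -6*D + 56*f)
1/(((-542 - 385) + S(-20, b(5, -2))) + (-1923 - 964)) = 1/(((-542 - 385) + (-6*(-2 - 1*5) + 56*(-20))) + (-1923 - 964)) = 1/((-927 + (-6*(-2 - 5) - 1120)) - 2887) = 1/((-927 + (-6*(-7) - 1120)) - 2887) = 1/((-927 + (42 - 1120)) - 2887) = 1/((-927 - 1078) - 2887) = 1/(-2005 - 2887) = 1/(-4892) = -1/4892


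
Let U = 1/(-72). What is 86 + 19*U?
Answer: 6173/72 ≈ 85.736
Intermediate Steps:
U = -1/72 ≈ -0.013889
86 + 19*U = 86 + 19*(-1/72) = 86 - 19/72 = 6173/72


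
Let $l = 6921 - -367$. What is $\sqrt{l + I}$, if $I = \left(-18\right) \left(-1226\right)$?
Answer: $2 \sqrt{7339} \approx 171.34$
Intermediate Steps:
$l = 7288$ ($l = 6921 + 367 = 7288$)
$I = 22068$
$\sqrt{l + I} = \sqrt{7288 + 22068} = \sqrt{29356} = 2 \sqrt{7339}$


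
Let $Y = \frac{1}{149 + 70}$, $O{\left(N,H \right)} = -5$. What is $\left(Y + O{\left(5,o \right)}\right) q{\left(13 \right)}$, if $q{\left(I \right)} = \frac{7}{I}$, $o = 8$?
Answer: $- \frac{7658}{2847} \approx -2.6898$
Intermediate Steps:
$Y = \frac{1}{219} \approx 0.0045662$
$\left(Y + O{\left(5,o \right)}\right) q{\left(13 \right)} = \left(\frac{1}{219} - 5\right) \frac{7}{13} = - \frac{1094 \cdot 7 \cdot \frac{1}{13}}{219} = \left(- \frac{1094}{219}\right) \frac{7}{13} = - \frac{7658}{2847}$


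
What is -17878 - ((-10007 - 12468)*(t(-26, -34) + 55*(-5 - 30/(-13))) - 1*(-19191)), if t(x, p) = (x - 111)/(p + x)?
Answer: -516949669/156 ≈ -3.3138e+6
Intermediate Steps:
t(x, p) = (-111 + x)/(p + x)
-17878 - ((-10007 - 12468)*(t(-26, -34) + 55*(-5 - 30/(-13))) - 1*(-19191)) = -17878 - ((-10007 - 12468)*((-111 - 26)/(-34 - 26) + 55*(-5 - 30/(-13))) - 1*(-19191)) = -17878 - (-22475*(-137/(-60) + 55*(-5 - 30*(-1/13))) + 19191) = -17878 - (-22475*(-1/60*(-137) + 55*(-5 + 30/13)) + 19191) = -17878 - (-22475*(137/60 + 55*(-35/13)) + 19191) = -17878 - (-22475*(137/60 - 1925/13) + 19191) = -17878 - (-22475*(-113719/780) + 19191) = -17878 - (511166905/156 + 19191) = -17878 - 1*514160701/156 = -17878 - 514160701/156 = -516949669/156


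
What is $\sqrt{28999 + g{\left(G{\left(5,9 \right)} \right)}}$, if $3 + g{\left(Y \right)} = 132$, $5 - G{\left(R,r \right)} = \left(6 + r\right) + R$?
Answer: $2 \sqrt{7282} \approx 170.67$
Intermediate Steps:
$G{\left(R,r \right)} = -1 - R - r$ ($G{\left(R,r \right)} = 5 - \left(\left(6 + r\right) + R\right) = 5 - \left(6 + R + r\right) = -1 - R - r$)
$g{\left(Y \right)} = 129$ ($g{\left(Y \right)} = -3 + 132 = 129$)
$\sqrt{28999 + g{\left(G{\left(5,9 \right)} \right)}} = \sqrt{28999 + 129} = \sqrt{29128} = 2 \sqrt{7282}$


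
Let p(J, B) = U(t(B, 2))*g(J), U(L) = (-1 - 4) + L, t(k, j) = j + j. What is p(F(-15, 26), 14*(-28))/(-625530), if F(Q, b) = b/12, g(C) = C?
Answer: 13/3753180 ≈ 3.4637e-6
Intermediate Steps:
t(k, j) = 2*j
U(L) = -5 + L
F(Q, b) = b/12 (F(Q, b) = b*(1/12) = b/12)
p(J, B) = -J (p(J, B) = (-5 + 2*2)*J = (-5 + 4)*J = -J)
p(F(-15, 26), 14*(-28))/(-625530) = -26/12/(-625530) = -1*13/6*(-1/625530) = -13/6*(-1/625530) = 13/3753180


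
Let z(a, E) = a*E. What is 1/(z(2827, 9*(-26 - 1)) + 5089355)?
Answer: 1/4402394 ≈ 2.2715e-7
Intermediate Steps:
z(a, E) = E*a
1/(z(2827, 9*(-26 - 1)) + 5089355) = 1/((9*(-26 - 1))*2827 + 5089355) = 1/((9*(-27))*2827 + 5089355) = 1/(-243*2827 + 5089355) = 1/(-686961 + 5089355) = 1/4402394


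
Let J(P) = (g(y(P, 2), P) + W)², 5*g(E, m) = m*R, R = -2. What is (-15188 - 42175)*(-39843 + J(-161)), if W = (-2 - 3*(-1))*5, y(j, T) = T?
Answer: 50230828758/25 ≈ 2.0092e+9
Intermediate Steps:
g(E, m) = -2*m/5 (g(E, m) = (m*(-2))/5 = (-2*m)/5 = -2*m/5)
W = 5 (W = (-2 + 3)*5 = 1*5 = 5)
J(P) = (5 - 2*P/5)² (J(P) = (-2*P/5 + 5)² = (5 - 2*P/5)²)
(-15188 - 42175)*(-39843 + J(-161)) = (-15188 - 42175)*(-39843 + (-25 + 2*(-161))²/25) = -57363*(-39843 + (-25 - 322)²/25) = -57363*(-39843 + (1/25)*(-347)²) = -57363*(-39843 + (1/25)*120409) = -57363*(-39843 + 120409/25) = -57363*(-875666/25) = 50230828758/25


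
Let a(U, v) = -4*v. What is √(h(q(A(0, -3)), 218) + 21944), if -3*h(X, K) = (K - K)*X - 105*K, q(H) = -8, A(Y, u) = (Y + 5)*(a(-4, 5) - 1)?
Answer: 3*√3286 ≈ 171.97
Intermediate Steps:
A(Y, u) = -105 - 21*Y (A(Y, u) = (Y + 5)*(-4*5 - 1) = (5 + Y)*(-20 - 1) = (5 + Y)*(-21) = -105 - 21*Y)
h(X, K) = 35*K (h(X, K) = -((K - K)*X - 105*K)/3 = -(0*X - 105*K)/3 = -(0 - 105*K)/3 = -(-35)*K = 35*K)
√(h(q(A(0, -3)), 218) + 21944) = √(35*218 + 21944) = √(7630 + 21944) = √29574 = 3*√3286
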